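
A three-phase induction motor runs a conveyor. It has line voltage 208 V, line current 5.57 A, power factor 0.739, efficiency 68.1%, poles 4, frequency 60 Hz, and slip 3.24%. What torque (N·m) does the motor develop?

P_in = √3·V·I·cosφ = 1.732 × 208 × 5.57 × 0.739 = 1483 W
P_out = η·P_in = 0.681 × 1483 = 1010 W
n_s = 120×60/4 = 1800 rpm; n = 1800×(1−0.0324) = 1742 rpm
ω = 2π×1742/60 = 182.4 rad/s
τ = P_out/ω = 1010/182.4 = 5.54 N·m

5.54 N·m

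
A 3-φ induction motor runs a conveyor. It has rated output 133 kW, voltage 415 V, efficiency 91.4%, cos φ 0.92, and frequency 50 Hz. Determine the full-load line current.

P_out = 133 kW = 133000 W
P_in = P_out / η = 133000 / 0.914 = 145514 W
I_L = P_in / (√3·V_L·cosφ) = 145514 / (1.732 × 415 × 0.92) = 220 A

220 A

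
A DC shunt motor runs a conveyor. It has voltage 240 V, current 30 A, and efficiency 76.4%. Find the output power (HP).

7.37 HP

P_in = V·I = 240 × 30 = 7200 W
P_out = η·P_in = 0.764 × 7200 = 5501 W
= 5501/746 = 7.37 HP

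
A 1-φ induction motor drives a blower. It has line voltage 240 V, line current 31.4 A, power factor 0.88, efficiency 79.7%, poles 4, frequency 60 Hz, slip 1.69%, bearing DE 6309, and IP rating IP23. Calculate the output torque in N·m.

P_in = V·I·cosφ = 240 × 31.4 × 0.88 = 6632 W
P_out = η·P_in = 0.797 × 6632 = 5286 W
n_s = 120×60/4 = 1800 rpm; n = 1800×(1−0.0169) = 1770 rpm
ω = 2π×1770/60 = 185.4 rad/s
τ = P_out/ω = 5286/185.4 = 28.5 N·m

28.5 N·m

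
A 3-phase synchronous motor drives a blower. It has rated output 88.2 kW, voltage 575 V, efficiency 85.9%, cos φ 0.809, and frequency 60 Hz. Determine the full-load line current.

127 A

P_out = 88.2 kW = 88200 W
P_in = P_out / η = 88200 / 0.859 = 102678 W
I_L = P_in / (√3·V_L·cosφ) = 102678 / (1.732 × 575 × 0.809) = 127 A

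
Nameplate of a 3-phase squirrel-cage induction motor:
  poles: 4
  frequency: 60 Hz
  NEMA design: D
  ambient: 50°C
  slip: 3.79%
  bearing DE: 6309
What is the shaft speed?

n_s = 120f/p = 120×60/4 = 1800 rpm
n = n_s(1 − s) = 1800 × (1 − 0.0379) = 1732 rpm

1732 rpm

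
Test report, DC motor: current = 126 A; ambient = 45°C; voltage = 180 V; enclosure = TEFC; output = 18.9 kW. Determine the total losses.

P_in = V·I = 180×126 = 22680 W
P_out = 18900 W
Losses = P_in − P_out = 22680 − 18900 = 3780 W

3780 W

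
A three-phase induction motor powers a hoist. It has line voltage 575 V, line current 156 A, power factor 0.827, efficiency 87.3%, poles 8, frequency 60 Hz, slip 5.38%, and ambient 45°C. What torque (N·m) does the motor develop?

1260 N·m

P_in = √3·V·I·cosφ = 1.732 × 575 × 156 × 0.827 = 128483 W
P_out = η·P_in = 0.873 × 128483 = 112166 W
n_s = 120×60/8 = 900 rpm; n = 900×(1−0.0538) = 852 rpm
ω = 2π×852/60 = 89.22 rad/s
τ = P_out/ω = 112166/89.22 = 1260 N·m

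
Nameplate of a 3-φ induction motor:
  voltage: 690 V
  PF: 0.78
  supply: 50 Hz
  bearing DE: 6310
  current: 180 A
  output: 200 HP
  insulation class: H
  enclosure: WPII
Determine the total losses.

18.6 kW

P_in = √3·V·I·cosφ = 1.732×690×180×0.78 = 167789 W
P_out = 200×746 = 149200 W
Losses = P_in − P_out = 167789 − 149200 = 18589 W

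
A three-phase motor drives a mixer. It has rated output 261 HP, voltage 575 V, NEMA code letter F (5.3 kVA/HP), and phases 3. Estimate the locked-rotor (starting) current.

1390 A

S_LR = 5.3 × 261 = 1383.3 kVA
I_LR = S_LR/(√3·V_L) = 1383300/(1.732×575) = 1390 A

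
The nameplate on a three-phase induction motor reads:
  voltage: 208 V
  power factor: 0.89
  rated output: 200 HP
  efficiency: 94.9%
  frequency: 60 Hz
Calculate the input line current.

P_out = 200 × 746 = 149200 W
P_in = P_out / η = 149200 / 0.949 = 157218 W
I_L = P_in / (√3·V_L·cosφ) = 157218 / (1.732 × 208 × 0.89) = 490 A

490 A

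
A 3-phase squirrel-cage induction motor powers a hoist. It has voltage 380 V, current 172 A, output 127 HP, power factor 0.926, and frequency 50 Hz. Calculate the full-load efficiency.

P_out = 127 × 746 = 94742 W
P_in = √3·V_L·I_L·cosφ = 1.732 × 380 × 172 × 0.926 = 104826 W
η = P_out / P_in = 94742 / 104826 = 0.904 = 90.4%

90.4 %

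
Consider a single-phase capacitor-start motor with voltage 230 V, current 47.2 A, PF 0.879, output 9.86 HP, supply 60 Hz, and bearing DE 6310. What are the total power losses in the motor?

P_in = V·I·cosφ = 230×47.2×0.879 = 9542 W
P_out = 9.86×746 = 7356 W
Losses = P_in − P_out = 9542 − 7356 = 2186 W

2.19 kW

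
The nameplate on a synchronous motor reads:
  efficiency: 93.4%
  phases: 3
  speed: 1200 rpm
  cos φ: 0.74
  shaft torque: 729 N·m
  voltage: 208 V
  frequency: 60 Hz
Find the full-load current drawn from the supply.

368 A

ω = 2π×1200/60 = 125.7 rad/s; P_out = τω = 729 × 125.7 = 91635 W
P_in = P_out / η = 91635 / 0.934 = 98110 W
I_L = P_in / (√3·V_L·cosφ) = 98110 / (1.732 × 208 × 0.74) = 368 A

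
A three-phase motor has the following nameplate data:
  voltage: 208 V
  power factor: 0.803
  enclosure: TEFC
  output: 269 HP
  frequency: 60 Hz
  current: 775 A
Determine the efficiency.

P_out = 269 × 746 = 200674 W
P_in = √3·V_L·I_L·cosφ = 1.732 × 208 × 775 × 0.803 = 224196 W
η = P_out / P_in = 200674 / 224196 = 0.895 = 89.5%

89.5 %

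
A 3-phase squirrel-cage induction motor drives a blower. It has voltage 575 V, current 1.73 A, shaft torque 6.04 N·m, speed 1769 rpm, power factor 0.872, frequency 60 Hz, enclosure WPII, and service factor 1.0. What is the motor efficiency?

74.5 %

ω = 2π × 1769/60 = 185.2 rad/s; P_out = τω = 6.04 × 185.2 = 1119 W
P_in = √3·V_L·I_L·cosφ = 1.732 × 575 × 1.73 × 0.872 = 1502 W
η = P_out / P_in = 1119 / 1502 = 0.745 = 74.5%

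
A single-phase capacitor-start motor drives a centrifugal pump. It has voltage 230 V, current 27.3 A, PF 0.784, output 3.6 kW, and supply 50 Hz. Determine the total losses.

1.32 kW

P_in = V·I·cosφ = 230×27.3×0.784 = 4923 W
P_out = 3600 W
Losses = P_in − P_out = 4923 − 3600 = 1323 W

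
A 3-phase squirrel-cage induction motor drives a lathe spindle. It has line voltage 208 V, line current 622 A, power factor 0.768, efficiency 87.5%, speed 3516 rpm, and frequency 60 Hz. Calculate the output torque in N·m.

P_in = √3·V·I·cosφ = 1.732 × 208 × 622 × 0.768 = 172093 W
P_out = η·P_in = 0.875 × 172093 = 150581 W
n = 3516 rpm
ω = 2π×3516/60 = 368.2 rad/s
τ = P_out/ω = 150581/368.2 = 409 N·m

409 N·m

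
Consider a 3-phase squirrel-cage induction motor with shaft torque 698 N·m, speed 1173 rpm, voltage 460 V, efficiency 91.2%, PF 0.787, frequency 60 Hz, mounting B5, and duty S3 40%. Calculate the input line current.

150 A

ω = 2π×1173/60 = 122.8 rad/s; P_out = τω = 698 × 122.8 = 85714 W
P_in = P_out / η = 85714 / 0.912 = 93985 W
I_L = P_in / (√3·V_L·cosφ) = 93985 / (1.732 × 460 × 0.787) = 150 A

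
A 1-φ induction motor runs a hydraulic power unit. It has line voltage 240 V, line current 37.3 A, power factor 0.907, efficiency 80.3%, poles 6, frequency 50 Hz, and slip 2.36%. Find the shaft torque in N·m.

63.8 N·m

P_in = V·I·cosφ = 240 × 37.3 × 0.907 = 8119 W
P_out = η·P_in = 0.803 × 8119 = 6520 W
n_s = 120×50/6 = 1000 rpm; n = 1000×(1−0.0236) = 976 rpm
ω = 2π×976/60 = 102.2 rad/s
τ = P_out/ω = 6520/102.2 = 63.8 N·m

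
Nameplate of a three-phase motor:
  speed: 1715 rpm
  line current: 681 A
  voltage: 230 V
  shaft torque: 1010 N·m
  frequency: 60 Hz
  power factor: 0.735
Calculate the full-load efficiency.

91.0 %

ω = 2π × 1715/60 = 179.6 rad/s; P_out = τω = 1010 × 179.6 = 181396 W
P_in = √3·V_L·I_L·cosφ = 1.732 × 230 × 681 × 0.735 = 199393 W
η = P_out / P_in = 181396 / 199393 = 0.910 = 91.0%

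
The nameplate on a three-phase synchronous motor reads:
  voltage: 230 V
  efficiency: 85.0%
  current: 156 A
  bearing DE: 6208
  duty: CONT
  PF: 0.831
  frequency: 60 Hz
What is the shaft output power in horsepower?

P_in = √3·V·I·cosφ = 1.732 × 230 × 156 × 0.831 = 51642 W
P_out = η·P_in = 0.85 × 51642 = 43896 W
= 43896/746 = 58.8 HP

58.8 HP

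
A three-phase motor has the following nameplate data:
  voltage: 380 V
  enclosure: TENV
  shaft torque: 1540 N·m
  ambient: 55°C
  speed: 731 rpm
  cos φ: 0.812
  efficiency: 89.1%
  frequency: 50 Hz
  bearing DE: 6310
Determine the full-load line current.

ω = 2π×731/60 = 76.55 rad/s; P_out = τω = 1540 × 76.55 = 117887 W
P_in = P_out / η = 117887 / 0.891 = 132309 W
I_L = P_in / (√3·V_L·cosφ) = 132309 / (1.732 × 380 × 0.812) = 248 A

248 A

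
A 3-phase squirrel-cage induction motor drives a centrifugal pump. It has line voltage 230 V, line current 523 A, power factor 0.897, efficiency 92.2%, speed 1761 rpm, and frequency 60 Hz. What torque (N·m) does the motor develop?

934 N·m

P_in = √3·V·I·cosφ = 1.732 × 230 × 523 × 0.897 = 186883 W
P_out = η·P_in = 0.922 × 186883 = 172306 W
n = 1761 rpm
ω = 2π×1761/60 = 184.4 rad/s
τ = P_out/ω = 172306/184.4 = 934 N·m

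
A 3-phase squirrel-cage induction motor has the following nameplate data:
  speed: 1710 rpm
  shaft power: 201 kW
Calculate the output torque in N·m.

ω = 2π × 1710/60 = 179.1 rad/s
τ = P/ω = 201000/179.1 = 1120 N·m

1120 N·m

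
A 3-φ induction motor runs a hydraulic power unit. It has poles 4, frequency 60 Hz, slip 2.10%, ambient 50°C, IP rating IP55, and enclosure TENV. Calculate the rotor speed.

n_s = 120f/p = 120×60/4 = 1800 rpm
n = n_s(1 − s) = 1800 × (1 − 0.021) = 1762 rpm

1762 rpm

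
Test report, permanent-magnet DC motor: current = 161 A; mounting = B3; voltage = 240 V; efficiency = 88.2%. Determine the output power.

P_in = V·I = 240 × 161 = 38640 W
P_out = η·P_in = 0.882 × 38640 = 34080 W

34.1 kW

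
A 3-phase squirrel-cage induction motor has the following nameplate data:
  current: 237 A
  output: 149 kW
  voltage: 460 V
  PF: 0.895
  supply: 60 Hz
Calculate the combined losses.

P_in = √3·V·I·cosφ = 1.732×460×237×0.895 = 168996 W
P_out = 149000 W
Losses = P_in − P_out = 168996 − 149000 = 19996 W

20000 W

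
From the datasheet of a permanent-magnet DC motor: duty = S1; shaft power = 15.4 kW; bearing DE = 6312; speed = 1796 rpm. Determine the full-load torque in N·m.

81.9 N·m

ω = 2π × 1796/60 = 188.1 rad/s
τ = P/ω = 15400/188.1 = 81.9 N·m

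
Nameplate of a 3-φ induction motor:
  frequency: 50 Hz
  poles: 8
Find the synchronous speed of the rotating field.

750 rpm

n_s = 120f/p = 120×50/8 = 750 rpm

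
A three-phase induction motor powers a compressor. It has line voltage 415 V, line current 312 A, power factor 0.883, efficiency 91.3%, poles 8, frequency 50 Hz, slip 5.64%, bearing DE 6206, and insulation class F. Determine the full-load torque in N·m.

2440 N·m

P_in = √3·V·I·cosφ = 1.732 × 415 × 312 × 0.883 = 198021 W
P_out = η·P_in = 0.913 × 198021 = 180793 W
n_s = 120×50/8 = 750 rpm; n = 750×(1−0.0564) = 708 rpm
ω = 2π×708/60 = 74.14 rad/s
τ = P_out/ω = 180793/74.14 = 2440 N·m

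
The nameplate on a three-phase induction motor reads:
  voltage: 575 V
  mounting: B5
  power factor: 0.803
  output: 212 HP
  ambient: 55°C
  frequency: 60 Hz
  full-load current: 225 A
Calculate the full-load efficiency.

P_out = 212 × 746 = 158152 W
P_in = √3·V_L·I_L·cosφ = 1.732 × 575 × 225 × 0.803 = 179934 W
η = P_out / P_in = 158152 / 179934 = 0.879 = 87.9%

87.9 %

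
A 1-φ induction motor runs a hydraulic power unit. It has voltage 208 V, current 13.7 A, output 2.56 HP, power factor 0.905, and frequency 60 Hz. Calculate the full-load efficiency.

74.1 %

P_out = 2.56 × 746 = 1910 W
P_in = V·I·cosφ = 208 × 13.7 × 0.905 = 2579 W
η = P_out / P_in = 1910 / 2579 = 0.741 = 74.1%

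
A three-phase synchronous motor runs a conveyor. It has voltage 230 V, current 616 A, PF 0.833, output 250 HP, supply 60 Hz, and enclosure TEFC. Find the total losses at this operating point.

P_in = √3·V·I·cosφ = 1.732×230×616×0.833 = 204410 W
P_out = 250×746 = 186500 W
Losses = P_in − P_out = 204410 − 186500 = 17910 W

17900 W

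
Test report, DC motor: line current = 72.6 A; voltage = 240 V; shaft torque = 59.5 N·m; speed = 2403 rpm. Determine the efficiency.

ω = 2π × 2403/60 = 251.6 rad/s; P_out = τω = 59.5 × 251.6 = 14970 W
P_in = V·I = 240 × 72.6 = 17424 W
η = P_out / P_in = 14970 / 17424 = 0.859 = 85.9%

85.9 %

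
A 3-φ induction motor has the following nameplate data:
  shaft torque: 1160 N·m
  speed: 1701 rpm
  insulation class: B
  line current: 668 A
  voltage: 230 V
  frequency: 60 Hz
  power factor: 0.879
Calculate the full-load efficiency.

88.3 %

ω = 2π × 1701/60 = 178.1 rad/s; P_out = τω = 1160 × 178.1 = 206596 W
P_in = √3·V_L·I_L·cosφ = 1.732 × 230 × 668 × 0.879 = 233906 W
η = P_out / P_in = 206596 / 233906 = 0.883 = 88.3%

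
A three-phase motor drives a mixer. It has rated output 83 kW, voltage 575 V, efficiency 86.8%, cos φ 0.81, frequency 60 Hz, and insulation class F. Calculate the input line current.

119 A

P_out = 83 kW = 83000 W
P_in = P_out / η = 83000 / 0.868 = 95622 W
I_L = P_in / (√3·V_L·cosφ) = 95622 / (1.732 × 575 × 0.81) = 119 A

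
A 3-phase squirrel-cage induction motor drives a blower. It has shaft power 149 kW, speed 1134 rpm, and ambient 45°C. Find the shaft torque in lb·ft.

ω = 2π × 1134/60 = 118.8 rad/s
τ = P/ω = 149000/118.8 = 1254 N·m
In lb·ft: 1254/1.356 = 925 lb·ft

925 lb·ft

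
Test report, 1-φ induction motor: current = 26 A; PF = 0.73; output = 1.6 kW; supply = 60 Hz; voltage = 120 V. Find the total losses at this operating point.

P_in = V·I·cosφ = 120×26×0.73 = 2278 W
P_out = 1600 W
Losses = P_in − P_out = 2278 − 1600 = 678 W

678 W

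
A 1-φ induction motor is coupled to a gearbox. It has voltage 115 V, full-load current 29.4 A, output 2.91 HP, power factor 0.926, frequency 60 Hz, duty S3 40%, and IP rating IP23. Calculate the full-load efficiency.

69.3 %

P_out = 2.91 × 746 = 2171 W
P_in = V·I·cosφ = 115 × 29.4 × 0.926 = 3131 W
η = P_out / P_in = 2171 / 3131 = 0.693 = 69.3%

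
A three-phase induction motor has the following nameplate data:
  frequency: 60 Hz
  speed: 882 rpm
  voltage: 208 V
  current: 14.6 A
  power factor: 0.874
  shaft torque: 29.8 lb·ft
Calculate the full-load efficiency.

81.2 %

τ = 29.8 lb·ft × 1.356 = 40.41 N·m
ω = 2π × 882/60 = 92.36 rad/s; P_out = τω = 40.41 × 92.36 = 3732 W
P_in = √3·V_L·I_L·cosφ = 1.732 × 208 × 14.6 × 0.874 = 4597 W
η = P_out / P_in = 3732 / 4597 = 0.812 = 81.2%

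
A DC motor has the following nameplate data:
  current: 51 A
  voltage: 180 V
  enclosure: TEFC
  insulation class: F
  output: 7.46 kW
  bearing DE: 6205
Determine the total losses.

1720 W

P_in = V·I = 180×51 = 9180 W
P_out = 7460 W
Losses = P_in − P_out = 9180 − 7460 = 1720 W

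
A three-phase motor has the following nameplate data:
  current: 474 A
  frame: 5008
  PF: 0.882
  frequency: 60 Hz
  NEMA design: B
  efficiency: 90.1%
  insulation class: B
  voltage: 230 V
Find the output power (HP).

201 HP

P_in = √3·V·I·cosφ = 1.732 × 230 × 474 × 0.882 = 166542 W
P_out = η·P_in = 0.901 × 166542 = 150054 W
= 150054/746 = 201 HP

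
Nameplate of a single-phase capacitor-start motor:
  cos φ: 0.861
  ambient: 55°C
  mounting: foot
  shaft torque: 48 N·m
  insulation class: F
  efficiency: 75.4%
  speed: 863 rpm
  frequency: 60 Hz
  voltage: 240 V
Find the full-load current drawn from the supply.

27.8 A

ω = 2π×863/60 = 90.37 rad/s; P_out = τω = 48 × 90.37 = 4338 W
P_in = P_out / η = 4338 / 0.754 = 5753 W
I = P_in / (V·cosφ) = 5753 / (240 × 0.861) = 27.8 A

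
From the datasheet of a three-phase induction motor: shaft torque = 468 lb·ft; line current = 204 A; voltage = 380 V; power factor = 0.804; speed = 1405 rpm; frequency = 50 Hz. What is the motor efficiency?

86.5 %

τ = 468 lb·ft × 1.356 = 634.6 N·m
ω = 2π × 1405/60 = 147.1 rad/s; P_out = τω = 634.6 × 147.1 = 93350 W
P_in = √3·V_L·I_L·cosφ = 1.732 × 380 × 204 × 0.804 = 107949 W
η = P_out / P_in = 93350 / 107949 = 0.865 = 86.5%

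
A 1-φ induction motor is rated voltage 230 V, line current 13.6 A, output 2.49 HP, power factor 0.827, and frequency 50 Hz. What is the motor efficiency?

P_out = 2.49 × 746 = 1858 W
P_in = V·I·cosφ = 230 × 13.6 × 0.827 = 2587 W
η = P_out / P_in = 1858 / 2587 = 0.718 = 71.8%

71.8 %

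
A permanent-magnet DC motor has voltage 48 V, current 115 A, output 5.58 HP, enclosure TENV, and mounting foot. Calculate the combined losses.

1.36 kW

P_in = V·I = 48×115 = 5520 W
P_out = 5.58×746 = 4163 W
Losses = P_in − P_out = 5520 − 4163 = 1357 W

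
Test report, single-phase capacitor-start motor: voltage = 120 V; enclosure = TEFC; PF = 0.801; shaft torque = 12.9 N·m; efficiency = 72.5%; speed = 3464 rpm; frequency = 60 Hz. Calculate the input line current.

67.1 A

ω = 2π×3464/60 = 362.7 rad/s; P_out = τω = 12.9 × 362.7 = 4679 W
P_in = P_out / η = 4679 / 0.725 = 6454 W
I = P_in / (V·cosφ) = 6454 / (120 × 0.801) = 67.1 A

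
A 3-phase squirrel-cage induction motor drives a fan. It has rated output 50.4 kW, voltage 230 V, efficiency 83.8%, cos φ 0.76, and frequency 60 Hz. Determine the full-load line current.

P_out = 50.4 kW = 50400 W
P_in = P_out / η = 50400 / 0.838 = 60143 W
I_L = P_in / (√3·V_L·cosφ) = 60143 / (1.732 × 230 × 0.76) = 199 A

199 A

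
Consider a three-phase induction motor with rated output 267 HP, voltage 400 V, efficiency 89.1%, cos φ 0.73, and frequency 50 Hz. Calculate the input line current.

442 A

P_out = 267 × 746 = 199182 W
P_in = P_out / η = 199182 / 0.891 = 223549 W
I_L = P_in / (√3·V_L·cosφ) = 223549 / (1.732 × 400 × 0.73) = 442 A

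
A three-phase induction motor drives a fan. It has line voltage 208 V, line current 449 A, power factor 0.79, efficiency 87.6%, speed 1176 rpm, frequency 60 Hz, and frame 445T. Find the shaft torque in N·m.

909 N·m

P_in = √3·V·I·cosφ = 1.732 × 208 × 449 × 0.79 = 127786 W
P_out = η·P_in = 0.876 × 127786 = 111941 W
n = 1176 rpm
ω = 2π×1176/60 = 123.2 rad/s
τ = P_out/ω = 111941/123.2 = 909 N·m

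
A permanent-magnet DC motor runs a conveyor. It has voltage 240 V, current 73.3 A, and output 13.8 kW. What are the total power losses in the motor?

P_in = V·I = 240×73.3 = 17592 W
P_out = 13800 W
Losses = P_in − P_out = 17592 − 13800 = 3792 W

3.79 kW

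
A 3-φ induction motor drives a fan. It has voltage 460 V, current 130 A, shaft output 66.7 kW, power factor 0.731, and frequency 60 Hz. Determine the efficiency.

88.1 %

P_out = 66.7 kW = 66700 W
P_in = √3·V_L·I_L·cosφ = 1.732 × 460 × 130 × 0.731 = 75712 W
η = P_out / P_in = 66700 / 75712 = 0.881 = 88.1%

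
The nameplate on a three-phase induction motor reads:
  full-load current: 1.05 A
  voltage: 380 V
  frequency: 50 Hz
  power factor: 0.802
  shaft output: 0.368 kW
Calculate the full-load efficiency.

P_out = 0.368 kW = 368 W
P_in = √3·V_L·I_L·cosφ = 1.732 × 380 × 1.05 × 0.802 = 554 W
η = P_out / P_in = 368 / 554 = 0.664 = 66.4%

66.4 %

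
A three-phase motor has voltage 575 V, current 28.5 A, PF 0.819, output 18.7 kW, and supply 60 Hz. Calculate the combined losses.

P_in = √3·V·I·cosφ = 1.732×575×28.5×0.819 = 23246 W
P_out = 18700 W
Losses = P_in − P_out = 23246 − 18700 = 4546 W

4550 W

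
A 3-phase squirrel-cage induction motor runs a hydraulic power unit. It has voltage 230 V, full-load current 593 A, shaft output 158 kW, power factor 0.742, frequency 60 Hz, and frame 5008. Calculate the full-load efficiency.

90.1 %

P_out = 158 kW = 158000 W
P_in = √3·V_L·I_L·cosφ = 1.732 × 230 × 593 × 0.742 = 175281 W
η = P_out / P_in = 158000 / 175281 = 0.901 = 90.1%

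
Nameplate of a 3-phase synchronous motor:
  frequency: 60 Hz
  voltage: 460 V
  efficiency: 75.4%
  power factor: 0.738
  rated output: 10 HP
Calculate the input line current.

16.8 A

P_out = 10 × 746 = 7460 W
P_in = P_out / η = 7460 / 0.754 = 9894 W
I_L = P_in / (√3·V_L·cosφ) = 9894 / (1.732 × 460 × 0.738) = 16.8 A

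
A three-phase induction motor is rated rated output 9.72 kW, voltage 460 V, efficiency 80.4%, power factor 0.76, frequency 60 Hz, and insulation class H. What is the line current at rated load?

20 A

P_out = 9.72 kW = 9720 W
P_in = P_out / η = 9720 / 0.804 = 12090 W
I_L = P_in / (√3·V_L·cosφ) = 12090 / (1.732 × 460 × 0.76) = 20 A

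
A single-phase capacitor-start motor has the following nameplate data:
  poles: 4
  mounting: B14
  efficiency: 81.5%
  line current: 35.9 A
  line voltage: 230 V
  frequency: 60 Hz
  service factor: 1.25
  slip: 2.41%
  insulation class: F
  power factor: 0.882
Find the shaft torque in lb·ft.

23.8 lb·ft

P_in = V·I·cosφ = 230 × 35.9 × 0.882 = 7283 W
P_out = η·P_in = 0.815 × 7283 = 5936 W
n_s = 120×60/4 = 1800 rpm; n = 1800×(1−0.0241) = 1757 rpm
ω = 2π×1757/60 = 184 rad/s
τ = P_out/ω = 5936/184 = 32.26 N·m
In lb·ft: 32.26/1.356 = 23.8 lb·ft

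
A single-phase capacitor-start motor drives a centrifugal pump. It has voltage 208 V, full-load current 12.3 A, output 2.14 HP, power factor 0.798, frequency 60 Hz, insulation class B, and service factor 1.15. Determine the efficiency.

P_out = 2.14 × 746 = 1596 W
P_in = V·I·cosφ = 208 × 12.3 × 0.798 = 2042 W
η = P_out / P_in = 1596 / 2042 = 0.782 = 78.2%

78.2 %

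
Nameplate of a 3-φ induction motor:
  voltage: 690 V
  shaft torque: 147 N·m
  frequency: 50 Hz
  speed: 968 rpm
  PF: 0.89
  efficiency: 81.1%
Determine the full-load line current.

17.3 A

ω = 2π×968/60 = 101.4 rad/s; P_out = τω = 147 × 101.4 = 14906 W
P_in = P_out / η = 14906 / 0.811 = 18380 W
I_L = P_in / (√3·V_L·cosφ) = 18380 / (1.732 × 690 × 0.89) = 17.3 A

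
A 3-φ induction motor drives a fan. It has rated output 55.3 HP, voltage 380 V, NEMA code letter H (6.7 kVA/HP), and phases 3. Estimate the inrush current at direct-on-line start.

S_LR = 6.7 × 55.3 = 370.51 kVA
I_LR = S_LR/(√3·V_L) = 370510/(1.732×380) = 563 A

563 A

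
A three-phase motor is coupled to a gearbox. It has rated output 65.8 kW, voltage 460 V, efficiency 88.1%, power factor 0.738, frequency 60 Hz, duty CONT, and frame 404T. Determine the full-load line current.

127 A

P_out = 65.8 kW = 65800 W
P_in = P_out / η = 65800 / 0.881 = 74688 W
I_L = P_in / (√3·V_L·cosφ) = 74688 / (1.732 × 460 × 0.738) = 127 A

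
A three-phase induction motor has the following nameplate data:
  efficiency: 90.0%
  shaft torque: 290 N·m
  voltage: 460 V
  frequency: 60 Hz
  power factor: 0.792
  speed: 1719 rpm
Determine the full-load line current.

ω = 2π×1719/60 = 180 rad/s; P_out = τω = 290 × 180 = 52200 W
P_in = P_out / η = 52200 / 0.900 = 58000 W
I_L = P_in / (√3·V_L·cosφ) = 58000 / (1.732 × 460 × 0.792) = 91.9 A

91.9 A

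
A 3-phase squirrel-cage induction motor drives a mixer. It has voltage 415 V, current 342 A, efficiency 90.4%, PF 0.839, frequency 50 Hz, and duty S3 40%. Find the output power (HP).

250 HP

P_in = √3·V·I·cosφ = 1.732 × 415 × 342 × 0.839 = 206245 W
P_out = η·P_in = 0.904 × 206245 = 186445 W
= 186445/746 = 250 HP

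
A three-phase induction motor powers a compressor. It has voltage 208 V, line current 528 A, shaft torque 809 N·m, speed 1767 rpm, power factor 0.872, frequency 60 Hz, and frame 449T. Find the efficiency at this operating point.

ω = 2π × 1767/60 = 185 rad/s; P_out = τω = 809 × 185 = 149665 W
P_in = √3·V_L·I_L·cosφ = 1.732 × 208 × 528 × 0.872 = 165868 W
η = P_out / P_in = 149665 / 165868 = 0.902 = 90.2%

90.2 %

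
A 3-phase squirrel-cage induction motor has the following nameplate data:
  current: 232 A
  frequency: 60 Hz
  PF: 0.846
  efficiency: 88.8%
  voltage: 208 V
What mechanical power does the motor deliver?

62.8 kW

P_in = √3·V·I·cosφ = 1.732 × 208 × 232 × 0.846 = 70708 W
P_out = η·P_in = 0.888 × 70708 = 62789 W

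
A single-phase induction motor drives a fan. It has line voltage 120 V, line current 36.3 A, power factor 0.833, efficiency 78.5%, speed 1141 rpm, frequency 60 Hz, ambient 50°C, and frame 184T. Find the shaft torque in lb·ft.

17.6 lb·ft

P_in = V·I·cosφ = 120 × 36.3 × 0.833 = 3629 W
P_out = η·P_in = 0.785 × 3629 = 2849 W
n = 1141 rpm
ω = 2π×1141/60 = 119.5 rad/s
τ = P_out/ω = 2849/119.5 = 23.84 N·m
In lb·ft: 23.84/1.356 = 17.6 lb·ft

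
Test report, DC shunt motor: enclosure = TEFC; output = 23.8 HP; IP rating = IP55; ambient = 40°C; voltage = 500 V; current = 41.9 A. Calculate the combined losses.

P_in = V·I = 500×41.9 = 20950 W
P_out = 23.8×746 = 17755 W
Losses = P_in − P_out = 20950 − 17755 = 3195 W

3200 W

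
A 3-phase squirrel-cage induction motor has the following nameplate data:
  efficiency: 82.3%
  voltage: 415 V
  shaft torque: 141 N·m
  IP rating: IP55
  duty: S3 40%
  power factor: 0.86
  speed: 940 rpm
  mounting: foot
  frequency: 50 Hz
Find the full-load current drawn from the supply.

27.3 A

ω = 2π×940/60 = 98.44 rad/s; P_out = τω = 141 × 98.44 = 13880 W
P_in = P_out / η = 13880 / 0.823 = 16865 W
I_L = P_in / (√3·V_L·cosφ) = 16865 / (1.732 × 415 × 0.86) = 27.3 A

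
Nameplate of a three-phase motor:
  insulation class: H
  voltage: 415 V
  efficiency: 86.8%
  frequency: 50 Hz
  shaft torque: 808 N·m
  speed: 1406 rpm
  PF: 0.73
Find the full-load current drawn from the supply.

261 A

ω = 2π×1406/60 = 147.2 rad/s; P_out = τω = 808 × 147.2 = 118938 W
P_in = P_out / η = 118938 / 0.868 = 137025 W
I_L = P_in / (√3·V_L·cosφ) = 137025 / (1.732 × 415 × 0.73) = 261 A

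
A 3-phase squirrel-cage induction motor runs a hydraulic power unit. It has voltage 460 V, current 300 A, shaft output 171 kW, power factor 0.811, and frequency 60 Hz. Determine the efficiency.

88.2 %

P_out = 171 kW = 171000 W
P_in = √3·V_L·I_L·cosφ = 1.732 × 460 × 300 × 0.811 = 193842 W
η = P_out / P_in = 171000 / 193842 = 0.882 = 88.2%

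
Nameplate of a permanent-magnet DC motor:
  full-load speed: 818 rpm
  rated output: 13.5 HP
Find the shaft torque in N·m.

118 N·m

P_out = 13.5 × 746 = 10071 W
ω = 2π × 818/60 = 85.66 rad/s
τ = P_out/ω = 10071/85.66 = 118 N·m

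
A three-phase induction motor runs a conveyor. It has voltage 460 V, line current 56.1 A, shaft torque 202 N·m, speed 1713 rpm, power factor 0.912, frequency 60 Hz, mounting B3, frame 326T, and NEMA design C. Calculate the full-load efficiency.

88.9 %

ω = 2π × 1713/60 = 179.4 rad/s; P_out = τω = 202 × 179.4 = 36239 W
P_in = √3·V_L·I_L·cosφ = 1.732 × 460 × 56.1 × 0.912 = 40763 W
η = P_out / P_in = 36239 / 40763 = 0.889 = 88.9%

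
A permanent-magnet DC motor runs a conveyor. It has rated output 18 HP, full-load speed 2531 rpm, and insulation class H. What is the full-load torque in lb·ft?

37.4 lb·ft

P_out = 18 × 746 = 13428 W
ω = 2π × 2531/60 = 265 rad/s
τ = P_out/ω = 13428/265 = 50.67 N·m
In lb·ft: 50.67/1.356 = 37.4 lb·ft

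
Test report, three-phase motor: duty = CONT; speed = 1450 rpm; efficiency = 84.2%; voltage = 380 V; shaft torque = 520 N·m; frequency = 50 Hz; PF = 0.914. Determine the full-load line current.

ω = 2π×1450/60 = 151.8 rad/s; P_out = τω = 520 × 151.8 = 78936 W
P_in = P_out / η = 78936 / 0.842 = 93748 W
I_L = P_in / (√3·V_L·cosφ) = 93748 / (1.732 × 380 × 0.914) = 156 A

156 A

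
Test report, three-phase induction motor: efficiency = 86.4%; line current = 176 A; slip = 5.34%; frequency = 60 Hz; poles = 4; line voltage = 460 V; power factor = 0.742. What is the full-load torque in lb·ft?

P_in = √3·V·I·cosφ = 1.732 × 460 × 176 × 0.742 = 104045 W
P_out = η·P_in = 0.864 × 104045 = 89895 W
n_s = 120×60/4 = 1800 rpm; n = 1800×(1−0.0534) = 1704 rpm
ω = 2π×1704/60 = 178.4 rad/s
τ = P_out/ω = 89895/178.4 = 503.9 N·m
In lb·ft: 503.9/1.356 = 372 lb·ft

372 lb·ft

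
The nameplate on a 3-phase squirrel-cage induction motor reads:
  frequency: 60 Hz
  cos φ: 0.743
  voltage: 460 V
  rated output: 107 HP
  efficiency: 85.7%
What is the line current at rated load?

P_out = 107 × 746 = 79822 W
P_in = P_out / η = 79822 / 0.857 = 93141 W
I_L = P_in / (√3·V_L·cosφ) = 93141 / (1.732 × 460 × 0.743) = 157 A

157 A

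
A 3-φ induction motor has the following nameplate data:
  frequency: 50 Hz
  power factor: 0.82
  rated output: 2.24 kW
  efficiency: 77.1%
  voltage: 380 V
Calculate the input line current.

P_out = 2.24 kW = 2240 W
P_in = P_out / η = 2240 / 0.771 = 2905 W
I_L = P_in / (√3·V_L·cosφ) = 2905 / (1.732 × 380 × 0.82) = 5.38 A

5.38 A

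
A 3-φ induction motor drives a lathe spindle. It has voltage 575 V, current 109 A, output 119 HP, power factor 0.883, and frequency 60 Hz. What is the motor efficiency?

92.6 %

P_out = 119 × 746 = 88774 W
P_in = √3·V_L·I_L·cosφ = 1.732 × 575 × 109 × 0.883 = 95852 W
η = P_out / P_in = 88774 / 95852 = 0.926 = 92.6%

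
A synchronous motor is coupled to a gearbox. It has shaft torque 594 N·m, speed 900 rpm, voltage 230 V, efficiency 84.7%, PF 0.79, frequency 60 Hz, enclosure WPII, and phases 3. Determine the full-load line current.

ω = 2π×900/60 = 94.25 rad/s; P_out = τω = 594 × 94.25 = 55985 W
P_in = P_out / η = 55985 / 0.847 = 66098 W
I_L = P_in / (√3·V_L·cosφ) = 66098 / (1.732 × 230 × 0.79) = 210 A

210 A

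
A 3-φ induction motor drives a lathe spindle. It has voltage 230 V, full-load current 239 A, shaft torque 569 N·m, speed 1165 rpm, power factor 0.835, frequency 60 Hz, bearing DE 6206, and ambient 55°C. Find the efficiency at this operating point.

87.3 %

ω = 2π × 1165/60 = 122 rad/s; P_out = τω = 569 × 122 = 69418 W
P_in = √3·V_L·I_L·cosφ = 1.732 × 230 × 239 × 0.835 = 79499 W
η = P_out / P_in = 69418 / 79499 = 0.873 = 87.3%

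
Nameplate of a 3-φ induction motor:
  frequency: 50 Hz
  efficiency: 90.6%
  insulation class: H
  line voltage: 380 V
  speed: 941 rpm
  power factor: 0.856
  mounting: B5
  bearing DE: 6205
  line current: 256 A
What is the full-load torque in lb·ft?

978 lb·ft

P_in = √3·V·I·cosφ = 1.732 × 380 × 256 × 0.856 = 144227 W
P_out = η·P_in = 0.906 × 144227 = 130670 W
n = 941 rpm
ω = 2π×941/60 = 98.54 rad/s
τ = P_out/ω = 130670/98.54 = 1326 N·m
In lb·ft: 1326/1.356 = 978 lb·ft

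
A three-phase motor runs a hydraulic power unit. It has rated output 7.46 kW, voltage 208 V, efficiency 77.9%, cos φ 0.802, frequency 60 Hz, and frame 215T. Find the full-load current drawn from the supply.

P_out = 7.46 kW = 7460 W
P_in = P_out / η = 7460 / 0.779 = 9576 W
I_L = P_in / (√3·V_L·cosφ) = 9576 / (1.732 × 208 × 0.802) = 33.1 A

33.1 A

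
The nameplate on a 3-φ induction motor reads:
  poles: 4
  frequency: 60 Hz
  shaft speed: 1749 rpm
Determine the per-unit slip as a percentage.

n_s = 120f/p = 120×60/4 = 1800 rpm
s = (n_s − n)/n_s = (1800 − 1749)/1800 = 0.0283

2.8 %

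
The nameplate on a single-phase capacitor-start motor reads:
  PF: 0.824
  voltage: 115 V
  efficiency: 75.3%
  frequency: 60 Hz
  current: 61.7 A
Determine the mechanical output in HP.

P_in = V·I·cosφ = 115 × 61.7 × 0.824 = 5847 W
P_out = η·P_in = 0.753 × 5847 = 4403 W
= 4403/746 = 5.9 HP

5.9 HP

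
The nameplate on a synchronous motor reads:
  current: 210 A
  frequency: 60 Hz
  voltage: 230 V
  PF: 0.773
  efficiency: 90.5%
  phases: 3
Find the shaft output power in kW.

P_in = √3·V·I·cosφ = 1.732 × 230 × 210 × 0.773 = 64666 W
P_out = η·P_in = 0.905 × 64666 = 58523 W

58.5 kW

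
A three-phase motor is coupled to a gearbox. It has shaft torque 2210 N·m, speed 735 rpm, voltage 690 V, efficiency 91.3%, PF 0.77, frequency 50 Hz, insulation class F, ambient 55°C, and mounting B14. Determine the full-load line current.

ω = 2π×735/60 = 76.97 rad/s; P_out = τω = 2210 × 76.97 = 170104 W
P_in = P_out / η = 170104 / 0.913 = 186313 W
I_L = P_in / (√3·V_L·cosφ) = 186313 / (1.732 × 690 × 0.77) = 202 A

202 A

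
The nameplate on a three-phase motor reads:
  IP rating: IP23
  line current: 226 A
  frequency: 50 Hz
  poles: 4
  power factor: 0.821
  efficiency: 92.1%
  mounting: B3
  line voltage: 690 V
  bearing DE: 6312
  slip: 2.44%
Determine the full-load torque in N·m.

P_in = √3·V·I·cosφ = 1.732 × 690 × 226 × 0.821 = 221742 W
P_out = η·P_in = 0.921 × 221742 = 204224 W
n_s = 120×50/4 = 1500 rpm; n = 1500×(1−0.0244) = 1463 rpm
ω = 2π×1463/60 = 153.2 rad/s
τ = P_out/ω = 204224/153.2 = 1330 N·m

1330 N·m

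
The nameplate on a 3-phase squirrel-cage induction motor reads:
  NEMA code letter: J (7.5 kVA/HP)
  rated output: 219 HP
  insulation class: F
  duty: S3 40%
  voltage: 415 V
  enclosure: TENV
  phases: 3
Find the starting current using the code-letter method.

2290 A

S_LR = 7.5 × 219 = 1642.5 kVA
I_LR = S_LR/(√3·V_L) = 1642500/(1.732×415) = 2290 A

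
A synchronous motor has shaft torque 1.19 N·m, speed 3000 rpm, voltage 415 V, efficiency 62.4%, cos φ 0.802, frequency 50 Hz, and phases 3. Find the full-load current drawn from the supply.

ω = 2π×3000/60 = 314.2 rad/s; P_out = τω = 1.19 × 314.2 = 374 W
P_in = P_out / η = 374 / 0.624 = 599 W
I_L = P_in / (√3·V_L·cosφ) = 599 / (1.732 × 415 × 0.802) = 1.04 A

1.04 A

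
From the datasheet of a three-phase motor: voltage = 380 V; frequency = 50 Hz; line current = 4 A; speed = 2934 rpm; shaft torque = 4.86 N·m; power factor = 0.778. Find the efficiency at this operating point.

72.9 %

ω = 2π × 2934/60 = 307.2 rad/s; P_out = τω = 4.86 × 307.2 = 1493 W
P_in = √3·V_L·I_L·cosφ = 1.732 × 380 × 4 × 0.778 = 2048 W
η = P_out / P_in = 1493 / 2048 = 0.729 = 72.9%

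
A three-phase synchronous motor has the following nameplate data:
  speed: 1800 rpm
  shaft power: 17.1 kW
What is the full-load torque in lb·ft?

66.9 lb·ft

ω = 2π × 1800/60 = 188.5 rad/s
τ = P/ω = 17100/188.5 = 90.72 N·m
In lb·ft: 90.72/1.356 = 66.9 lb·ft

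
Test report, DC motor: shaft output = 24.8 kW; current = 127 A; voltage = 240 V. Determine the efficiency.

P_out = 24.8 kW = 24800 W
P_in = V·I = 240 × 127 = 30480 W
η = P_out / P_in = 24800 / 30480 = 0.814 = 81.4%

81.4 %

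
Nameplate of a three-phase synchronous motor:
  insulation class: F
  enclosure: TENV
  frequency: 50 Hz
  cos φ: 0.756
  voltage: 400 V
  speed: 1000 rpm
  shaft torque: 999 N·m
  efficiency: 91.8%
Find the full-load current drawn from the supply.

ω = 2π×1000/60 = 104.7 rad/s; P_out = τω = 999 × 104.7 = 104595 W
P_in = P_out / η = 104595 / 0.918 = 113938 W
I_L = P_in / (√3·V_L·cosφ) = 113938 / (1.732 × 400 × 0.756) = 218 A

218 A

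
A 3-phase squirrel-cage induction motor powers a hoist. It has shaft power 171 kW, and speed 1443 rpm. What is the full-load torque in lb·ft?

835 lb·ft

ω = 2π × 1443/60 = 151.1 rad/s
τ = P/ω = 171000/151.1 = 1132 N·m
In lb·ft: 1132/1.356 = 835 lb·ft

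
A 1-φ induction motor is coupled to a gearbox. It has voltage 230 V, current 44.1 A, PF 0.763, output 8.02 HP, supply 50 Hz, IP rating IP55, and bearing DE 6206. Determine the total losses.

1760 W

P_in = V·I·cosφ = 230×44.1×0.763 = 7739 W
P_out = 8.02×746 = 5983 W
Losses = P_in − P_out = 7739 − 5983 = 1756 W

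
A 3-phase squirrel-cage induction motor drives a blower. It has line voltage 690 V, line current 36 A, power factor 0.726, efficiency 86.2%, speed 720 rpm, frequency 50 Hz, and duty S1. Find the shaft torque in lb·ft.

263 lb·ft

P_in = √3·V·I·cosφ = 1.732 × 690 × 36 × 0.726 = 31235 W
P_out = η·P_in = 0.862 × 31235 = 26925 W
n = 720 rpm
ω = 2π×720/60 = 75.4 rad/s
τ = P_out/ω = 26925/75.4 = 357.1 N·m
In lb·ft: 357.1/1.356 = 263 lb·ft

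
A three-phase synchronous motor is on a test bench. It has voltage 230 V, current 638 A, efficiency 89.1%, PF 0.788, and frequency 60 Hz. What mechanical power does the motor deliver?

P_in = √3·V·I·cosφ = 1.732 × 230 × 638 × 0.788 = 200273 W
P_out = η·P_in = 0.891 × 200273 = 178443 W

178 kW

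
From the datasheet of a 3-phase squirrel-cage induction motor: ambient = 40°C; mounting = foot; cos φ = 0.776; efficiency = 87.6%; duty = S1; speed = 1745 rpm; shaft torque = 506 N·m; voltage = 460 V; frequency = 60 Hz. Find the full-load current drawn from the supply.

171 A

ω = 2π×1745/60 = 182.7 rad/s; P_out = τω = 506 × 182.7 = 92446 W
P_in = P_out / η = 92446 / 0.876 = 105532 W
I_L = P_in / (√3·V_L·cosφ) = 105532 / (1.732 × 460 × 0.776) = 171 A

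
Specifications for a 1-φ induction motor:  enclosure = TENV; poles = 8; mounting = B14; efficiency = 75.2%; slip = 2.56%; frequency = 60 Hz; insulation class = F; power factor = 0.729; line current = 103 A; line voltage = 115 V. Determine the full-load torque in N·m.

P_in = V·I·cosφ = 115 × 103 × 0.729 = 8635 W
P_out = η·P_in = 0.752 × 8635 = 6494 W
n_s = 120×60/8 = 900 rpm; n = 900×(1−0.0256) = 877 rpm
ω = 2π×877/60 = 91.84 rad/s
τ = P_out/ω = 6494/91.84 = 70.7 N·m

70.7 N·m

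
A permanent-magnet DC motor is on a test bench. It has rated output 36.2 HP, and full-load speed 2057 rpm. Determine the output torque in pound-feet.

P_out = 36.2 × 746 = 27005 W
ω = 2π × 2057/60 = 215.4 rad/s
τ = P_out/ω = 27005/215.4 = 125.4 N·m
In lb·ft: 125.4/1.356 = 92.5 lb·ft

92.5 lb·ft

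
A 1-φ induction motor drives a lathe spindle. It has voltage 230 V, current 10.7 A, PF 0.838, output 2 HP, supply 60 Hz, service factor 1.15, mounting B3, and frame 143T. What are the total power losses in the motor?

570 W

P_in = V·I·cosφ = 230×10.7×0.838 = 2062 W
P_out = 2×746 = 1492 W
Losses = P_in − P_out = 2062 − 1492 = 570 W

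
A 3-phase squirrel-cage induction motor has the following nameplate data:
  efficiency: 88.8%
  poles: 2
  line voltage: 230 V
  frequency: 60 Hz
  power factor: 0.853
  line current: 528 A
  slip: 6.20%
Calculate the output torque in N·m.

P_in = √3·V·I·cosφ = 1.732 × 230 × 528 × 0.853 = 179415 W
P_out = η·P_in = 0.888 × 179415 = 159321 W
n_s = 120×60/2 = 3600 rpm; n = 3600×(1−0.062) = 3377 rpm
ω = 2π×3377/60 = 353.6 rad/s
τ = P_out/ω = 159321/353.6 = 451 N·m

451 N·m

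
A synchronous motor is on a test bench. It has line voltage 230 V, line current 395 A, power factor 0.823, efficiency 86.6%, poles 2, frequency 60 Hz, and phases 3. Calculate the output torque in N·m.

297 N·m

P_in = √3·V·I·cosφ = 1.732 × 230 × 395 × 0.823 = 129501 W
P_out = η·P_in = 0.866 × 129501 = 112148 W
n = n_s = 120×60/2 = 3600 rpm (synchronous)
ω = 2π×3600/60 = 377 rad/s
τ = P_out/ω = 112148/377 = 297 N·m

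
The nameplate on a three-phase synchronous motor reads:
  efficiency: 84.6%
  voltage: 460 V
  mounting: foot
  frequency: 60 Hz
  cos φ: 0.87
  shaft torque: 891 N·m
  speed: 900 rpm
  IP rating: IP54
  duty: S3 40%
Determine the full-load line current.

143 A

ω = 2π×900/60 = 94.25 rad/s; P_out = τω = 891 × 94.25 = 83977 W
P_in = P_out / η = 83977 / 0.846 = 99264 W
I_L = P_in / (√3·V_L·cosφ) = 99264 / (1.732 × 460 × 0.87) = 143 A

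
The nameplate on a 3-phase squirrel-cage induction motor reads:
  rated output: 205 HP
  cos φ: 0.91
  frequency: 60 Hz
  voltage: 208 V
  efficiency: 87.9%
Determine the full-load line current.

531 A

P_out = 205 × 746 = 152930 W
P_in = P_out / η = 152930 / 0.879 = 173982 W
I_L = P_in / (√3·V_L·cosφ) = 173982 / (1.732 × 208 × 0.91) = 531 A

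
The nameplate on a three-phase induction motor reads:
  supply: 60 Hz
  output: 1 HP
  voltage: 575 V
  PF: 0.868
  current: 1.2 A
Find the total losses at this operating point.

291 W

P_in = √3·V·I·cosφ = 1.732×575×1.2×0.868 = 1037 W
P_out = 1×746 = 746 W
Losses = P_in − P_out = 1037 − 746 = 291 W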